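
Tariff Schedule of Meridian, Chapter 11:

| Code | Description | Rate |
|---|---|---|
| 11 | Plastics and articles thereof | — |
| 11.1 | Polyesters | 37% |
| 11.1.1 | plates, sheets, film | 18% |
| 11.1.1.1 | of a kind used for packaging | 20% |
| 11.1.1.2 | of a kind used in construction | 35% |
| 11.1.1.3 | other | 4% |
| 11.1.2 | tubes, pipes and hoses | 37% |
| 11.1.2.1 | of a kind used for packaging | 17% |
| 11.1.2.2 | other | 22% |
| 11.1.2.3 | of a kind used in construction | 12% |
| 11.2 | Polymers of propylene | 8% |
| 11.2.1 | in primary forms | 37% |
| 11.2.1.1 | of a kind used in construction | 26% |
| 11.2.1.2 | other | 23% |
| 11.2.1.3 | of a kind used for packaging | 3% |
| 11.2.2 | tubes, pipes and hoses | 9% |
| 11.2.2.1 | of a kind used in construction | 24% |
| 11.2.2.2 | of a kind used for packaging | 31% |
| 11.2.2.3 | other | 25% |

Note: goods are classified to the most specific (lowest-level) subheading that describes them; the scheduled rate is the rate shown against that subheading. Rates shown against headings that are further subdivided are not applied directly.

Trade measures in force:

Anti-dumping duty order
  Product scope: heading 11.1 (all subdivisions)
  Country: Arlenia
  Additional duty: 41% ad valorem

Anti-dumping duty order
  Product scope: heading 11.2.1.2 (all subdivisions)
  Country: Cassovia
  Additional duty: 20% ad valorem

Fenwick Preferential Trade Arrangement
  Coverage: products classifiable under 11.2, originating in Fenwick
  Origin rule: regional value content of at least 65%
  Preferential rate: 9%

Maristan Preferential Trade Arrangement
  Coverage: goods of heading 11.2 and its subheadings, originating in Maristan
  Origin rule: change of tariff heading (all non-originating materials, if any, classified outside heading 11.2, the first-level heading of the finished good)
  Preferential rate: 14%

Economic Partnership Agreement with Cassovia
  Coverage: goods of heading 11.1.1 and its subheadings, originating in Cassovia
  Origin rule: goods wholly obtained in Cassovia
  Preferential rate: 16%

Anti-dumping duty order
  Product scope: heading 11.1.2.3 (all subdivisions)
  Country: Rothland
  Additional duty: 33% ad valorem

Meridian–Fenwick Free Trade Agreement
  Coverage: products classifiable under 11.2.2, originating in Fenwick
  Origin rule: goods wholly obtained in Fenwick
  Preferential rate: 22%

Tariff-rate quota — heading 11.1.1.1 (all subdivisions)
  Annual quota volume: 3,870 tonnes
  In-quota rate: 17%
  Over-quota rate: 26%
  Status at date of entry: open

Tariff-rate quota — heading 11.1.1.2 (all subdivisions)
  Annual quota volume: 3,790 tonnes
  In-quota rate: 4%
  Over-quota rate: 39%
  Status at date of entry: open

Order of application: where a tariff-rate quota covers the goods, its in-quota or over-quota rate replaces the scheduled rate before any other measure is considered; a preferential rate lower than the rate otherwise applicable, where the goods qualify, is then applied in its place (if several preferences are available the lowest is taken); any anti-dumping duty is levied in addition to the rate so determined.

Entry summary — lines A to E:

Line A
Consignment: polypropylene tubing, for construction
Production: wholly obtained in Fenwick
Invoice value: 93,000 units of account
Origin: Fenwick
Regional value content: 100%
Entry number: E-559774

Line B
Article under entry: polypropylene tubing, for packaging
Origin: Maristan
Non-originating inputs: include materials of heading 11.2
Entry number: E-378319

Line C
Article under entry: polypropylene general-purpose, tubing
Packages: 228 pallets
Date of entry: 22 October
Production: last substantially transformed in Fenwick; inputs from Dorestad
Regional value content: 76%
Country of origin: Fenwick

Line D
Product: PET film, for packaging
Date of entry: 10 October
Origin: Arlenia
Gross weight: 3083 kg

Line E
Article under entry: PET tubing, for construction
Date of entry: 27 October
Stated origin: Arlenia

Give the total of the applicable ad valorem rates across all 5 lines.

Line A: polypropylene → 11.2; tubing → 11.2.2; for construction → 11.2.2.1. Scheduled 24%. Fenwick agreement on 11.2: RVC ≥ 65% → 9% available; Fenwick agreement on 11.2.2: wholly obtained → 22% available; preferential 9%. → 9%.
Line B: polypropylene → 11.2; tubing → 11.2.2; for packaging → 11.2.2.2. Scheduled 31%. Maristan agreement on 11.2: CTH not met. → 31%.
Line C: polypropylene → 11.2; tubing → 11.2.2; general-purpose → 11.2.2.3. Scheduled 25%. Fenwick agreement on 11.2: RVC ≥ 65% → 9% available; Fenwick agreement on 11.2.2: not wholly obtained; preferential 9%. → 9%.
Line D: PET → 11.1; film → 11.1.1; for packaging → 11.1.1.1. Scheduled 20%. quota on 11.1.1.1 open → in-quota 17%; anti-dumping (Arlenia, 11.1): +41%; total 17% + 41% = 58%. → 58%.
Line E: PET → 11.1; tubing → 11.1.2; for construction → 11.1.2.3. Scheduled 12%. anti-dumping (Arlenia, 11.1): +41%; total 12% + 41% = 53%. → 53%.
Sum: 9% + 31% + 9% + 58% + 53% = 160%.

160%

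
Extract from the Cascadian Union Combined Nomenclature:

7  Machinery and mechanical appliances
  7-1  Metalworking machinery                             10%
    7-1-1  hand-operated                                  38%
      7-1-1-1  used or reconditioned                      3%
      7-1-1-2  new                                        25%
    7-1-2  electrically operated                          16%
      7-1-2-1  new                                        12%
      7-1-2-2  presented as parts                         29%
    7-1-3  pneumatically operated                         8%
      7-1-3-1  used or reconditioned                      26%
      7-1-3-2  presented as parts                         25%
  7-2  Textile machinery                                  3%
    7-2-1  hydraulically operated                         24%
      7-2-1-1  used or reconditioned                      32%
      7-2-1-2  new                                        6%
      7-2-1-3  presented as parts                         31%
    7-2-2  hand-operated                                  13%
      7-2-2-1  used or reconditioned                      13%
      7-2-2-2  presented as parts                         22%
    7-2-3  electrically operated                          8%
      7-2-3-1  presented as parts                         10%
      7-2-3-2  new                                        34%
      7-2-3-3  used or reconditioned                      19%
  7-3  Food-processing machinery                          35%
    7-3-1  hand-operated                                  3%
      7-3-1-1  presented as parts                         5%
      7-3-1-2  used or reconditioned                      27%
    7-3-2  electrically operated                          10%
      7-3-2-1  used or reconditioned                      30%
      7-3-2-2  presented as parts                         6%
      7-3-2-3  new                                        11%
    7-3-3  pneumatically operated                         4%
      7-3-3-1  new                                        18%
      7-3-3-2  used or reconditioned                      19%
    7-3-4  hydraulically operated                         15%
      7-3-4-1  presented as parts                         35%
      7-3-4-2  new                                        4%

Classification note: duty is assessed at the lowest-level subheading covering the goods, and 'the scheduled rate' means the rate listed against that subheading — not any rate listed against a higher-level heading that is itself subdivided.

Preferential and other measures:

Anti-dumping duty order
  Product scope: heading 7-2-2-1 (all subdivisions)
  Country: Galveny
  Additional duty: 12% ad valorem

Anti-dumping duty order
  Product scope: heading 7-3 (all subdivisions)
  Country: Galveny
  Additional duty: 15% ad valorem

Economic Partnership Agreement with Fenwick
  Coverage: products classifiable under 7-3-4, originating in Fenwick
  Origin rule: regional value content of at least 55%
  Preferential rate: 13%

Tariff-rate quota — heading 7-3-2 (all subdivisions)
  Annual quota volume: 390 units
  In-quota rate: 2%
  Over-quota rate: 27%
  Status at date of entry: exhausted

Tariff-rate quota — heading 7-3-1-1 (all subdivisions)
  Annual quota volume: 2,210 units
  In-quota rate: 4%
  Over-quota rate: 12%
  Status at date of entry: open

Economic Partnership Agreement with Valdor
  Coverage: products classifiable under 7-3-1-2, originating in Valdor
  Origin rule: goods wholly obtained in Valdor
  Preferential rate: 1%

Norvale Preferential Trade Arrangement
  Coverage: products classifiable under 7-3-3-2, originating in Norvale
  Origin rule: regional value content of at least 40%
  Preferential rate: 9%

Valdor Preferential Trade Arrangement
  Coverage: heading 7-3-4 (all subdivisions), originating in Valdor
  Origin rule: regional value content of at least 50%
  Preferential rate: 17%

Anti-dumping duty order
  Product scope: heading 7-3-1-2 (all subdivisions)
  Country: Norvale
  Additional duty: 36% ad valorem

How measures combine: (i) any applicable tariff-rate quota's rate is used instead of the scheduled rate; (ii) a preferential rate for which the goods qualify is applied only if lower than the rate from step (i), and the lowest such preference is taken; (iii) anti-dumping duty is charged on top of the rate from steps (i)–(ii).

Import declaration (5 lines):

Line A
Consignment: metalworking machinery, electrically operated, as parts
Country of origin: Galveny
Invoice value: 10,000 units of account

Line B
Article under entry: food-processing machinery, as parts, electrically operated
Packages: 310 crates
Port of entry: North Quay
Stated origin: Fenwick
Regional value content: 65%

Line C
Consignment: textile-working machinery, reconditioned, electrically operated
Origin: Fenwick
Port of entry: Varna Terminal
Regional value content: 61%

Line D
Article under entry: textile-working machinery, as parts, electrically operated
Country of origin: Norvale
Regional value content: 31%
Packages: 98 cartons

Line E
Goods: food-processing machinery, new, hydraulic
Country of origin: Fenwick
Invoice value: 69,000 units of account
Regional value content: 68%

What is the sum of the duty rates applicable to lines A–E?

Line A: metalworking → 7-1; electrically operated → 7-1-2; as parts → 7-1-2-2. Scheduled 29%. No special measure applies. → 29%.
Line B: food-processing → 7-3; electrically operated → 7-3-2; as parts → 7-3-2-2. Scheduled 6%. quota on 7-3-2 exhausted → over-quota 27%; Fenwick agreement on 7-3-4: 7-3-2-2 not covered. → 27%.
Line C: textile-working → 7-2; electrically operated → 7-2-3; reconditioned → 7-2-3-3. Scheduled 19%. Fenwick agreement on 7-3-4: 7-2-3-3 not covered. → 19%.
Line D: textile-working → 7-2; electrically operated → 7-2-3; as parts → 7-2-3-1. Scheduled 10%. Norvale agreement on 7-3-3-2: 7-2-3-1 not covered. → 10%.
Line E: food-processing → 7-3; hydraulic → 7-3-4; new → 7-3-4-2. Scheduled 4%. Fenwick agreement on 7-3-4: RVC ≥ 55% → 13% available; preference 13% not lower than 4% → no reduction. → 4%.
Sum: 29% + 27% + 19% + 10% + 4% = 89%.

89%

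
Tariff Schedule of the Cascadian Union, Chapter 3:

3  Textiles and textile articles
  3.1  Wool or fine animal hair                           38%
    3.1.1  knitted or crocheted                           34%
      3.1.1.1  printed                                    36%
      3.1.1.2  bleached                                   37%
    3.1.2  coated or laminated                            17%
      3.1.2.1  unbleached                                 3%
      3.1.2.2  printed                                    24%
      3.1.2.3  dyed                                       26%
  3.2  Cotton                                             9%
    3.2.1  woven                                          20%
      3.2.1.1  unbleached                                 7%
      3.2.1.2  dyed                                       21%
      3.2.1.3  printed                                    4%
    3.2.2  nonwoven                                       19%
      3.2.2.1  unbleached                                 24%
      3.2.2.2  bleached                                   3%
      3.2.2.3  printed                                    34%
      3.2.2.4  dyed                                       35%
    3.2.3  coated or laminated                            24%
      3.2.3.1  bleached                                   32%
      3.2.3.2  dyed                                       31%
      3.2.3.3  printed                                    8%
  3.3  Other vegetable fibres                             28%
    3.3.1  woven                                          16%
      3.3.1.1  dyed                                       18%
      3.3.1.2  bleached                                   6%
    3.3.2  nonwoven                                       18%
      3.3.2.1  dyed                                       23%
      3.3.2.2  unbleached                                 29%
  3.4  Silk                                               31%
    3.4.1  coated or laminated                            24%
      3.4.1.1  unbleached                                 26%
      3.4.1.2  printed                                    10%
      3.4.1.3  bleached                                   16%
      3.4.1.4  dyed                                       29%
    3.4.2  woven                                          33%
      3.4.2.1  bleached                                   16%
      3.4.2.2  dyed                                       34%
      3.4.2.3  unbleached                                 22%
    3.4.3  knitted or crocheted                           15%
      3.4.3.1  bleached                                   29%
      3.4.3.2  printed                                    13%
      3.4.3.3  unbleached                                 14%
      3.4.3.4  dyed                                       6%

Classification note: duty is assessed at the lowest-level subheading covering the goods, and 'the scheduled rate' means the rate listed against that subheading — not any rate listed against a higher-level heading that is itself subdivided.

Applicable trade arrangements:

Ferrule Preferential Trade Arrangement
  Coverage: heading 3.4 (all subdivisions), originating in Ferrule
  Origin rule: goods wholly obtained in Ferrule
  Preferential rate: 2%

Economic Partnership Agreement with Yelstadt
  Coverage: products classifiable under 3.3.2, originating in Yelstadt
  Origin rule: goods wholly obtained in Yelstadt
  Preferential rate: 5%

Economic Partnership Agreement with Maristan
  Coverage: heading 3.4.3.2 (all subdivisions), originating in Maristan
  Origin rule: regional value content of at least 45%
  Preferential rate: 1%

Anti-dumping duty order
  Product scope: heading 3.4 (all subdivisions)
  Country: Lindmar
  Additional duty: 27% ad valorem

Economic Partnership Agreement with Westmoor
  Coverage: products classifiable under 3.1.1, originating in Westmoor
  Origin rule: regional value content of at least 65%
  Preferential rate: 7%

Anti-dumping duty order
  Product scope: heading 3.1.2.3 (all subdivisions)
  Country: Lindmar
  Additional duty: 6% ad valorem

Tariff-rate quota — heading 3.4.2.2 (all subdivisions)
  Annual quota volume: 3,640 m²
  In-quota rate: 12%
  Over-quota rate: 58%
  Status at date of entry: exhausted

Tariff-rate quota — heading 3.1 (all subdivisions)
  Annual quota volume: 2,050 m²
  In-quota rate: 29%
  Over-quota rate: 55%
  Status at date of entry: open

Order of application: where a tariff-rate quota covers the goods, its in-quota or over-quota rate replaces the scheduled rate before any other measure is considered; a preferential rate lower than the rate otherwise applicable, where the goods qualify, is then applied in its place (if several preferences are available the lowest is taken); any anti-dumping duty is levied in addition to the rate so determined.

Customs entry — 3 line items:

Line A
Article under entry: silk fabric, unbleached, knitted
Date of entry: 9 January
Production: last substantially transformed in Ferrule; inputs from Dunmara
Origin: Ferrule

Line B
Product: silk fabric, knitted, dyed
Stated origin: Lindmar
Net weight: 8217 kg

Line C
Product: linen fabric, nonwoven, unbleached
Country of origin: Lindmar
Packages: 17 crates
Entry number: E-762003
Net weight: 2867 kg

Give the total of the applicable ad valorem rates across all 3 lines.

Line A: silk → 3.4; knitted → 3.4.3; unbleached → 3.4.3.3. Scheduled 14%. Ferrule agreement on 3.4: not wholly obtained. → 14%.
Line B: silk → 3.4; knitted → 3.4.3; dyed → 3.4.3.4. Scheduled 6%. anti-dumping (Lindmar, 3.4): +27%; total 6% + 27% = 33%. → 33%.
Line C: linen → 3.3; nonwoven → 3.3.2; unbleached → 3.3.2.2. Scheduled 29%. No special measure applies. → 29%.
Sum: 14% + 33% + 29% = 76%.

76%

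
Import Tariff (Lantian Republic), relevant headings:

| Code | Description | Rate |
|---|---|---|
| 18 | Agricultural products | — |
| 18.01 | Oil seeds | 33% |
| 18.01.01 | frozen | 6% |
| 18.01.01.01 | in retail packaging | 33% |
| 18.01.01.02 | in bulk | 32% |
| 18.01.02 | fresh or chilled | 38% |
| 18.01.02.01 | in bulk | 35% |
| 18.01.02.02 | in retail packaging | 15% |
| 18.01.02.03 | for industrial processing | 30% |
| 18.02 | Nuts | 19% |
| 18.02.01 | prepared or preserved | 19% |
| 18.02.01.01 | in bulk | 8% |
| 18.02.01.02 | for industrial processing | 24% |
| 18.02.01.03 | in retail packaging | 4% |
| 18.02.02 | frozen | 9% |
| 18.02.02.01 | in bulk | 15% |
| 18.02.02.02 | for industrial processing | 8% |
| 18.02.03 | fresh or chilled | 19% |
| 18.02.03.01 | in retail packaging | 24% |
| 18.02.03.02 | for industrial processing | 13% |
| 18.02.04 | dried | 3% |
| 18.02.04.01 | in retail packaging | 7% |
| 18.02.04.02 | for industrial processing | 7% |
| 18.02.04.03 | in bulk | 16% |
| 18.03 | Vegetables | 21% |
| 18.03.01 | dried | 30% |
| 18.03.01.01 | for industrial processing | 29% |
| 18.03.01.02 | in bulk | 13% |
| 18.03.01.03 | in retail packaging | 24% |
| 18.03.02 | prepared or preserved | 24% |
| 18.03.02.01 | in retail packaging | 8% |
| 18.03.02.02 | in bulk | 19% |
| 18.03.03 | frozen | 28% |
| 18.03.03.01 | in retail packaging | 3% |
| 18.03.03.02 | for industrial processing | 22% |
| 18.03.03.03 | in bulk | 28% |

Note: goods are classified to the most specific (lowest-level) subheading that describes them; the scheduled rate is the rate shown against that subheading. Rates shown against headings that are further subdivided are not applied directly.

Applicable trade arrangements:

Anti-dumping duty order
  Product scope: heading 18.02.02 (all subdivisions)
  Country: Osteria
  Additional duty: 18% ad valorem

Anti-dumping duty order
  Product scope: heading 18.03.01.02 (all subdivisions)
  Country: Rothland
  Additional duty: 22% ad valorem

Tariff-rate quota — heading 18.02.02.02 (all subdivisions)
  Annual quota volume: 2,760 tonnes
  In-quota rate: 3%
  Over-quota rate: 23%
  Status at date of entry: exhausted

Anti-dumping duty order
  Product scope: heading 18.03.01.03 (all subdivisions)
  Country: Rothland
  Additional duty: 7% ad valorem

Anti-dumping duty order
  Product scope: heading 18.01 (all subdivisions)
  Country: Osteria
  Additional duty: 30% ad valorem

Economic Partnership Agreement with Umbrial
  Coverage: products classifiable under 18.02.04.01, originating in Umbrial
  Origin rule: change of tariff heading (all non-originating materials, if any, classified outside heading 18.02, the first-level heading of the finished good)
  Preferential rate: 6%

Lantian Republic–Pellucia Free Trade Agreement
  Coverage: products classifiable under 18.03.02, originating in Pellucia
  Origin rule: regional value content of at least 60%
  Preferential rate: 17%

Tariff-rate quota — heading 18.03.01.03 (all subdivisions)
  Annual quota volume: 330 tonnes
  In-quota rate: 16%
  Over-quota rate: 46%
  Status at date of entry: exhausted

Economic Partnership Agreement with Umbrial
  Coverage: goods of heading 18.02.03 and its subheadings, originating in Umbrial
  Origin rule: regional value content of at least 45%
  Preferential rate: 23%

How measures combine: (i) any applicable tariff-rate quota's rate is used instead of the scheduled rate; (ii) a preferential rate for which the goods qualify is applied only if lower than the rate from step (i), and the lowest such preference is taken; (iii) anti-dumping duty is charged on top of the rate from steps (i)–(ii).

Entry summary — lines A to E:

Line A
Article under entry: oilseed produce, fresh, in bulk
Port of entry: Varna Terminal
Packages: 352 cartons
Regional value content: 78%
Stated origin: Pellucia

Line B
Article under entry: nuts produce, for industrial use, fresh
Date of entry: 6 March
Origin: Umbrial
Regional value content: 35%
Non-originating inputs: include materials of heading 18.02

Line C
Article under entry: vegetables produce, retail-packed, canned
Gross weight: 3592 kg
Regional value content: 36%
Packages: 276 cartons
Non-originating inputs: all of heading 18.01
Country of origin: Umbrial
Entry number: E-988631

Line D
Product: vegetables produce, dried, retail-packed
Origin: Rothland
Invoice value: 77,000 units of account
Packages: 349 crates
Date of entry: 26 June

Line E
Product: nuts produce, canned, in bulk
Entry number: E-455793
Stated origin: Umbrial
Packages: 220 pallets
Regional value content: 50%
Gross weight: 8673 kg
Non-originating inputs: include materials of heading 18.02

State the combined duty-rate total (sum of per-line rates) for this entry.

117%

Line A: oilseed → 18.01; fresh → 18.01.02; in bulk → 18.01.02.01. Scheduled 35%. Pellucia agreement on 18.03.02: 18.01.02.01 not covered. → 35%.
Line B: nuts → 18.02; fresh → 18.02.03; for industrial use → 18.02.03.02. Scheduled 13%. Umbrial agreement on 18.02.04.01: 18.02.03.02 not covered; Umbrial agreement on 18.02.03: RVC < 45%. → 13%.
Line C: vegetables → 18.03; canned → 18.03.02; retail-packed → 18.03.02.01. Scheduled 8%. Umbrial agreement on 18.02.04.01: 18.03.02.01 not covered; Umbrial agreement on 18.02.03: 18.03.02.01 not covered. → 8%.
Line D: vegetables → 18.03; dried → 18.03.01; retail-packed → 18.03.01.03. Scheduled 24%. quota on 18.03.01.03 exhausted → over-quota 46%; anti-dumping (Rothland, 18.03.01.03): +7%; total 46% + 7% = 53%. → 53%.
Line E: nuts → 18.02; canned → 18.02.01; in bulk → 18.02.01.01. Scheduled 8%. Umbrial agreement on 18.02.04.01: 18.02.01.01 not covered; Umbrial agreement on 18.02.03: 18.02.01.01 not covered. → 8%.
Sum: 35% + 13% + 8% + 53% + 8% = 117%.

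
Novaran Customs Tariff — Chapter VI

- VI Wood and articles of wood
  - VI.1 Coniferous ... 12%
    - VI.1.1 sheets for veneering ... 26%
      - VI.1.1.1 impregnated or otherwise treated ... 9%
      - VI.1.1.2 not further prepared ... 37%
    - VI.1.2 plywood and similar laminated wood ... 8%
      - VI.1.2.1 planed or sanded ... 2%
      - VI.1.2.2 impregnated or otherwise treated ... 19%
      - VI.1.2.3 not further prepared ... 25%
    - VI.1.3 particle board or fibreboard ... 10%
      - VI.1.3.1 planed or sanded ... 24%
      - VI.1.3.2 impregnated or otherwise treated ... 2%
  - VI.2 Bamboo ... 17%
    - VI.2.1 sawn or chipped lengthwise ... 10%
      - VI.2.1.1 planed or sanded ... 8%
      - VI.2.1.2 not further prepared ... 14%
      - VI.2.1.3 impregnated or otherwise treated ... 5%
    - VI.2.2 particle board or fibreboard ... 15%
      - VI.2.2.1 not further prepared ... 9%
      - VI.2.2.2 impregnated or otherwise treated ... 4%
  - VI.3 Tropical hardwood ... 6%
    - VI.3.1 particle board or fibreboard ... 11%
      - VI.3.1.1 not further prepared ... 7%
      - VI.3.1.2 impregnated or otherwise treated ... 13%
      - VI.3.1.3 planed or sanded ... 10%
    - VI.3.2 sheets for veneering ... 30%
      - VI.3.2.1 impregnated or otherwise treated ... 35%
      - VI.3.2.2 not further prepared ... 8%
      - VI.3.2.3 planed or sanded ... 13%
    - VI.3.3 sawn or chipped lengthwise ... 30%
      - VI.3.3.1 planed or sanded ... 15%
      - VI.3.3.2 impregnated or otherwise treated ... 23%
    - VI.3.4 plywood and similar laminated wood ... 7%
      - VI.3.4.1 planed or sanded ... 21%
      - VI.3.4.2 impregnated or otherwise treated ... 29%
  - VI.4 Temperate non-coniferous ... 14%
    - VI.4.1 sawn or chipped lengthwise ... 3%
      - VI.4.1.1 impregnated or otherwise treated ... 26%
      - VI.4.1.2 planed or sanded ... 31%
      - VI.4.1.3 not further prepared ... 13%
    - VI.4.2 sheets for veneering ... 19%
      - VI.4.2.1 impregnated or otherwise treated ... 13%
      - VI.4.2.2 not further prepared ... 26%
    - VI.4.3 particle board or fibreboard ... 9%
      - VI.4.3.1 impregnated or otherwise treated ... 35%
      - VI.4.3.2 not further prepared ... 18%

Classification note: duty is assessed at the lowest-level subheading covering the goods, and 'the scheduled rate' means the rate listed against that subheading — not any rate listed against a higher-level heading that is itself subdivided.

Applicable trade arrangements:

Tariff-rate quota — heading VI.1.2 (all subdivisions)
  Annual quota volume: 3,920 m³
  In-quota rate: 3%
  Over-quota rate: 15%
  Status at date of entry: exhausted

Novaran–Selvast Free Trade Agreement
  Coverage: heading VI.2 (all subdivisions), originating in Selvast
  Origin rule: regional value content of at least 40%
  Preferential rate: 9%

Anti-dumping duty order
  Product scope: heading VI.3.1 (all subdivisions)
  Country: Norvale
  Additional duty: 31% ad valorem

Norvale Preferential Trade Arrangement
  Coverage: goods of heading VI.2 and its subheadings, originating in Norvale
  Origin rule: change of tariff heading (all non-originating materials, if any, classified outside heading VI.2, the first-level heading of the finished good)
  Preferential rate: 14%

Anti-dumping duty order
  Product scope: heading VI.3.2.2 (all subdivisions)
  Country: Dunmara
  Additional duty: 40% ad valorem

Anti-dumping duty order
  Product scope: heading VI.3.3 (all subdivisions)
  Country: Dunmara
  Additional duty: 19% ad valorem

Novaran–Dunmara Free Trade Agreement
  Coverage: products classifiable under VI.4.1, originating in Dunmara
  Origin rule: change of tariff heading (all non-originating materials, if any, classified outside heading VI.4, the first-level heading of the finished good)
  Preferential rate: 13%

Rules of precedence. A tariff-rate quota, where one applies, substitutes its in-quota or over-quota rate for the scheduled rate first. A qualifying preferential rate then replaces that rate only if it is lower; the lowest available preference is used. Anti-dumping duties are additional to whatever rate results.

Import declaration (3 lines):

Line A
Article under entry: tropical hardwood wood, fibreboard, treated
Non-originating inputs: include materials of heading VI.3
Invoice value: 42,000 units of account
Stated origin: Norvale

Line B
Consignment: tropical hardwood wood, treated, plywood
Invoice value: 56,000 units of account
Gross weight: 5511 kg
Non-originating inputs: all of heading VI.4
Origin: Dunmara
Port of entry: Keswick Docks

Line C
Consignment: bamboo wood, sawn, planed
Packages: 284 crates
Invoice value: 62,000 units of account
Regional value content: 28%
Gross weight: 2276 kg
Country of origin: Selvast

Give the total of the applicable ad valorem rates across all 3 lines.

Line A: tropical hardwood → VI.3; fibreboard → VI.3.1; treated → VI.3.1.2. Scheduled 13%. Norvale agreement on VI.2: VI.3.1.2 not covered; anti-dumping (Norvale, VI.3.1): +31%; total 13% + 31% = 44%. → 44%.
Line B: tropical hardwood → VI.3; plywood → VI.3.4; treated → VI.3.4.2. Scheduled 29%. Dunmara agreement on VI.4.1: VI.3.4.2 not covered. → 29%.
Line C: bamboo → VI.2; sawn → VI.2.1; planed → VI.2.1.1. Scheduled 8%. Selvast agreement on VI.2: RVC < 40%. → 8%.
Sum: 44% + 29% + 8% = 81%.

81%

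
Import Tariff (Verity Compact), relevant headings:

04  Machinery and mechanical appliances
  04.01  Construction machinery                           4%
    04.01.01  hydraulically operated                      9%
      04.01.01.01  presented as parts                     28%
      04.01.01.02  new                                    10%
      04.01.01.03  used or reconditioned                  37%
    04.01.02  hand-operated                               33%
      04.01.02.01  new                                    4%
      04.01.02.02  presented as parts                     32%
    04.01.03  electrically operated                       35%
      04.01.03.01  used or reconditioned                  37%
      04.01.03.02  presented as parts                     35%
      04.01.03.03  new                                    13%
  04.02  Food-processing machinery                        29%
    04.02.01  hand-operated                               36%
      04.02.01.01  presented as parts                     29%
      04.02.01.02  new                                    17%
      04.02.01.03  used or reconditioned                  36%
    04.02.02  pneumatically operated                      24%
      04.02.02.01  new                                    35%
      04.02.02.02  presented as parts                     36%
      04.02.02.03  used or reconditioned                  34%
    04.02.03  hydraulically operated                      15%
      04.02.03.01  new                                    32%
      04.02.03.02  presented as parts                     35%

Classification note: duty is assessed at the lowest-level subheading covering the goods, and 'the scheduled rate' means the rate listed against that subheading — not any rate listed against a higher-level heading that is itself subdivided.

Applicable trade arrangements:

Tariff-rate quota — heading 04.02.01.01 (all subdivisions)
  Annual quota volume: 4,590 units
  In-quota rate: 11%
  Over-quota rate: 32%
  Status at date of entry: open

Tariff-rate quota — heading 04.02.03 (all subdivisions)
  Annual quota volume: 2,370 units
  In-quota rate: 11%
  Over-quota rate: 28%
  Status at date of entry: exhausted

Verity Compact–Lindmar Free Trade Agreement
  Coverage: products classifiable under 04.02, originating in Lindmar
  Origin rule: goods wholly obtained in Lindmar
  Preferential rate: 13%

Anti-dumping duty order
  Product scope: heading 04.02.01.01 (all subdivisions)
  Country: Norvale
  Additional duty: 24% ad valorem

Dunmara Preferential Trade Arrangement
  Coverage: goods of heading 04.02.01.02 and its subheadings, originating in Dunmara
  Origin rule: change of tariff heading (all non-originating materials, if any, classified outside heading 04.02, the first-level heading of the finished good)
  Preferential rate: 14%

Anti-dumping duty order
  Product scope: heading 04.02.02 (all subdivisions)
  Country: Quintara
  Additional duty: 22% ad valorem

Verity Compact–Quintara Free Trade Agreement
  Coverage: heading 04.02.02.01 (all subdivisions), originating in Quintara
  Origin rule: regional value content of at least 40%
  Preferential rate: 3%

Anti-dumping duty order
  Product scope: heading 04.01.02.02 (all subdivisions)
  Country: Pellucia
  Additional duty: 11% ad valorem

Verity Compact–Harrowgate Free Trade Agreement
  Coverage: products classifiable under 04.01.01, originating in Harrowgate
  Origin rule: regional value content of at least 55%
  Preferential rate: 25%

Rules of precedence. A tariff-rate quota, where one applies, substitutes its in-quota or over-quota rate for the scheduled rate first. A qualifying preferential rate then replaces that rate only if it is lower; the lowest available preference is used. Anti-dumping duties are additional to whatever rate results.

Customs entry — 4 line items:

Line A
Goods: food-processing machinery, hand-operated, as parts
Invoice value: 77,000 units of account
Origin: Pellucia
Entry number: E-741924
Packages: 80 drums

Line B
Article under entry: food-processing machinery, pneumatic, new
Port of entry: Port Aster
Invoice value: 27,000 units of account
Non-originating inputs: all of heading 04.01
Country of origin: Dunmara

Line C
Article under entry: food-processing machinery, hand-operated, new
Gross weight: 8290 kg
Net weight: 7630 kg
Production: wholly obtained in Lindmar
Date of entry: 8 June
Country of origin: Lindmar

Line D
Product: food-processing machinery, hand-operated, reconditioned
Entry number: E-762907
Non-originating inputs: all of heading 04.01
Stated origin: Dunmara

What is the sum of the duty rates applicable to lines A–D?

95%

Line A: food-processing → 04.02; hand-operated → 04.02.01; as parts → 04.02.01.01. Scheduled 29%. quota on 04.02.01.01 open → in-quota 11%. → 11%.
Line B: food-processing → 04.02; pneumatic → 04.02.02; new → 04.02.02.01. Scheduled 35%. Dunmara agreement on 04.02.01.02: 04.02.02.01 not covered. → 35%.
Line C: food-processing → 04.02; hand-operated → 04.02.01; new → 04.02.01.02. Scheduled 17%. Lindmar agreement on 04.02: wholly obtained → 13% available; preferential 13%. → 13%.
Line D: food-processing → 04.02; hand-operated → 04.02.01; reconditioned → 04.02.01.03. Scheduled 36%. Dunmara agreement on 04.02.01.02: 04.02.01.03 not covered. → 36%.
Sum: 11% + 35% + 13% + 36% = 95%.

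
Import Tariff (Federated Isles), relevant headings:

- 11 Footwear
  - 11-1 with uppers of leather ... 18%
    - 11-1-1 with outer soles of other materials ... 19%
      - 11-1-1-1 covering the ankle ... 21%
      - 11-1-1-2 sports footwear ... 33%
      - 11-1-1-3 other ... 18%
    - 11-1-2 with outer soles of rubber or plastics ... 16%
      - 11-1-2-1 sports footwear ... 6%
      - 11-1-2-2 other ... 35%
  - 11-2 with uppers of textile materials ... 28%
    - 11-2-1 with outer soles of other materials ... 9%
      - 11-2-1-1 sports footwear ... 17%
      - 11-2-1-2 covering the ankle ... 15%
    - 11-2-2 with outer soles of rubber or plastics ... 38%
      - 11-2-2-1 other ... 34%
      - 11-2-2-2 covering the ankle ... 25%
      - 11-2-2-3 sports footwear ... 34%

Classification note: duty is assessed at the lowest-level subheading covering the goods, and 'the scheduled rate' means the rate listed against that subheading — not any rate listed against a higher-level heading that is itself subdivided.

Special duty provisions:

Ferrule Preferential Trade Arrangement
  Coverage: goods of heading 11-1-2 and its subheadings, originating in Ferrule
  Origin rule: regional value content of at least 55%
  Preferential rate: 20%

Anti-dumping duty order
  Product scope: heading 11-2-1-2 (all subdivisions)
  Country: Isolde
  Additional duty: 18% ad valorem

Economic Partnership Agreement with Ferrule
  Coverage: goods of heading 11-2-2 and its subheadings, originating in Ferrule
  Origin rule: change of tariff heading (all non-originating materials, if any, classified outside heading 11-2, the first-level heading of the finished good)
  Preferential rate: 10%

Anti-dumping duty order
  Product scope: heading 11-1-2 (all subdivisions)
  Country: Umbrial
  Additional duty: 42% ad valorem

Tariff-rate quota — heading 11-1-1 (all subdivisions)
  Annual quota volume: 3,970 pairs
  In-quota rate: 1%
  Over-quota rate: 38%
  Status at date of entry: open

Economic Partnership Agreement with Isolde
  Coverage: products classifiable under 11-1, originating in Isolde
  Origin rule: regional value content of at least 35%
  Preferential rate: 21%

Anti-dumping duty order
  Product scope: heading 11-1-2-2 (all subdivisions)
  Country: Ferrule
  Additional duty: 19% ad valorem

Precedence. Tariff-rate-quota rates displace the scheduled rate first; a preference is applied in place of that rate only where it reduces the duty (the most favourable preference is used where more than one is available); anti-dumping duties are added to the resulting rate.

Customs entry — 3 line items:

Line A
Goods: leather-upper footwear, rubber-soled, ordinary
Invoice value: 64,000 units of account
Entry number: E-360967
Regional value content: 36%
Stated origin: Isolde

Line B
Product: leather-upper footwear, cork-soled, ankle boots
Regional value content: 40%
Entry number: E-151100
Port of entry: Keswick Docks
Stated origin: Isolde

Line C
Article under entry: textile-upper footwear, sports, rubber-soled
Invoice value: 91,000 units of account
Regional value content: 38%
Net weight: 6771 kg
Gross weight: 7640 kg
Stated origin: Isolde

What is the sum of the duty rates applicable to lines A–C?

56%

Line A: leather-upper → 11-1; rubber-soled → 11-1-2; ordinary → 11-1-2-2. Scheduled 35%. Isolde agreement on 11-1: RVC ≥ 35% → 21% available; preferential 21%. → 21%.
Line B: leather-upper → 11-1; cork-soled → 11-1-1; ankle boots → 11-1-1-1. Scheduled 21%. quota on 11-1-1 open → in-quota 1%; Isolde agreement on 11-1: RVC ≥ 35% → 21% available; preference 21% not lower than 1% → no reduction. → 1%.
Line C: textile-upper → 11-2; rubber-soled → 11-2-2; sports → 11-2-2-3. Scheduled 34%. Isolde agreement on 11-1: 11-2-2-3 not covered. → 34%.
Sum: 21% + 1% + 34% = 56%.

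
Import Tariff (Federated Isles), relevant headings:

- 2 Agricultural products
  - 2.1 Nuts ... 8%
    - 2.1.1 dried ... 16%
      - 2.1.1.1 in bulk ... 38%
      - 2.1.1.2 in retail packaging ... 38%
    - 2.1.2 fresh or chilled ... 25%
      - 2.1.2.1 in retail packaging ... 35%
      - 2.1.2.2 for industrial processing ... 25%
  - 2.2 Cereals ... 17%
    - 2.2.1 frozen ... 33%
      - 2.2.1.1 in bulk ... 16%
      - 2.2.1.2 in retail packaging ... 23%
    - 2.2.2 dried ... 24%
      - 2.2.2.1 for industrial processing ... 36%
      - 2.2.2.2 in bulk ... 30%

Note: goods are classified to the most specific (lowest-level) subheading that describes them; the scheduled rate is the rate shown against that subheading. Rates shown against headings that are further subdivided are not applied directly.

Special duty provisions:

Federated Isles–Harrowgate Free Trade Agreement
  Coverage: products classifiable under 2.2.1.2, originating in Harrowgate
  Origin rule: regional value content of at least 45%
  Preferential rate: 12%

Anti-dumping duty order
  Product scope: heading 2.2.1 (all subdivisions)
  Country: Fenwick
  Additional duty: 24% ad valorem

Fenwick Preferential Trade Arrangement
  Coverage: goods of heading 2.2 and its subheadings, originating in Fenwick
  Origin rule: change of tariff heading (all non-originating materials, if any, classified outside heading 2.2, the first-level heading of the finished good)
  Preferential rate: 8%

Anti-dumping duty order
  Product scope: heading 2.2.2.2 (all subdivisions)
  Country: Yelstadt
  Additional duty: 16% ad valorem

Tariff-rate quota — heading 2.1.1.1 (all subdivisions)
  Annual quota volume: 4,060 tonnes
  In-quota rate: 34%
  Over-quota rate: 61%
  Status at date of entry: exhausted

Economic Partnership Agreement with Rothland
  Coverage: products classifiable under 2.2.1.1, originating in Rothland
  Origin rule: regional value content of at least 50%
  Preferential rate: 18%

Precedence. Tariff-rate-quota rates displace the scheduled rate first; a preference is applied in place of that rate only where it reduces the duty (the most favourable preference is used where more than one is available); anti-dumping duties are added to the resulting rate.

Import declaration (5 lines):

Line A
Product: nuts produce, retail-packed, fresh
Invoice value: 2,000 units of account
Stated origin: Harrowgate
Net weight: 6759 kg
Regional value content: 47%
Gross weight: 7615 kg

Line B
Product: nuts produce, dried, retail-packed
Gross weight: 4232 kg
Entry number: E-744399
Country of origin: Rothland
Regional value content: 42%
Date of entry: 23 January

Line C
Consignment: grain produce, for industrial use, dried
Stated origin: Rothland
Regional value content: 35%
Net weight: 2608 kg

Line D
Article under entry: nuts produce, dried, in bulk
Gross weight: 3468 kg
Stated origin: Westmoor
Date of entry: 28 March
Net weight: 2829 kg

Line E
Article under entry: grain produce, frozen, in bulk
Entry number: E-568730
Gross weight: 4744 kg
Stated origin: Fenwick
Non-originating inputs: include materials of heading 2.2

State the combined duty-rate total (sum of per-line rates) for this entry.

Line A: nuts → 2.1; fresh → 2.1.2; retail-packed → 2.1.2.1. Scheduled 35%. Harrowgate agreement on 2.2.1.2: 2.1.2.1 not covered. → 35%.
Line B: nuts → 2.1; dried → 2.1.1; retail-packed → 2.1.1.2. Scheduled 38%. Rothland agreement on 2.2.1.1: 2.1.1.2 not covered. → 38%.
Line C: grain → 2.2; dried → 2.2.2; for industrial use → 2.2.2.1. Scheduled 36%. Rothland agreement on 2.2.1.1: 2.2.2.1 not covered. → 36%.
Line D: nuts → 2.1; dried → 2.1.1; in bulk → 2.1.1.1. Scheduled 38%. quota on 2.1.1.1 exhausted → over-quota 61%. → 61%.
Line E: grain → 2.2; frozen → 2.2.1; in bulk → 2.2.1.1. Scheduled 16%. Fenwick agreement on 2.2: CTH not met; anti-dumping (Fenwick, 2.2.1): +24%; total 16% + 24% = 40%. → 40%.
Sum: 35% + 38% + 36% + 61% + 40% = 210%.

210%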